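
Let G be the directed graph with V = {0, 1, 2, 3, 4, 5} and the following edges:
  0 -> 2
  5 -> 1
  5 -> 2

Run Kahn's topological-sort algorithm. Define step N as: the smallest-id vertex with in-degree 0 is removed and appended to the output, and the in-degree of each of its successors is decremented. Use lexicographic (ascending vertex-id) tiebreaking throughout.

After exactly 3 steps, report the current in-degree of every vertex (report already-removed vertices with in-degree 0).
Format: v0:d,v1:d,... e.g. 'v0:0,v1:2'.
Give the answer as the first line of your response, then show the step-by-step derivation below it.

v0:0,v1:1,v2:1,v3:0,v4:0,v5:0

step 1: output 0; order=[0]; indeg=(0,1,1,0,0,0)
step 2: output 3; order=[0,3]; indeg=(0,1,1,0,0,0)
step 3: output 4; order=[0,3,4]; indeg=(0,1,1,0,0,0)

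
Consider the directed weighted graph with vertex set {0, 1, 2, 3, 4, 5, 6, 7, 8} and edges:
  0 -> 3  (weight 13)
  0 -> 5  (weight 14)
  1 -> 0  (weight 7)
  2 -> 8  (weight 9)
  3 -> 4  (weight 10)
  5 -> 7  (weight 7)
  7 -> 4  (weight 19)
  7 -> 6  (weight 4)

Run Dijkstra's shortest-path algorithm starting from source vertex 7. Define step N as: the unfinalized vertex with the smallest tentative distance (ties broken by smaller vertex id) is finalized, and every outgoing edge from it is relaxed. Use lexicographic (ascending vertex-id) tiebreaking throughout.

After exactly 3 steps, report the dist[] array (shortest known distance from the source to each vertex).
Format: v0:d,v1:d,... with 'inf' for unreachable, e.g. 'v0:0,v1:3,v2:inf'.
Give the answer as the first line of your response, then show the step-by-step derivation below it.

v0:inf,v1:inf,v2:inf,v3:inf,v4:19,v5:inf,v6:4,v7:0,v8:inf

step 1: dist = v0:inf,v1:inf,v2:inf,v3:inf,v4:19,v5:inf,v6:4,v7:0,v8:inf
step 2: dist = v0:inf,v1:inf,v2:inf,v3:inf,v4:19,v5:inf,v6:4,v7:0,v8:inf
step 3: dist = v0:inf,v1:inf,v2:inf,v3:inf,v4:19,v5:inf,v6:4,v7:0,v8:inf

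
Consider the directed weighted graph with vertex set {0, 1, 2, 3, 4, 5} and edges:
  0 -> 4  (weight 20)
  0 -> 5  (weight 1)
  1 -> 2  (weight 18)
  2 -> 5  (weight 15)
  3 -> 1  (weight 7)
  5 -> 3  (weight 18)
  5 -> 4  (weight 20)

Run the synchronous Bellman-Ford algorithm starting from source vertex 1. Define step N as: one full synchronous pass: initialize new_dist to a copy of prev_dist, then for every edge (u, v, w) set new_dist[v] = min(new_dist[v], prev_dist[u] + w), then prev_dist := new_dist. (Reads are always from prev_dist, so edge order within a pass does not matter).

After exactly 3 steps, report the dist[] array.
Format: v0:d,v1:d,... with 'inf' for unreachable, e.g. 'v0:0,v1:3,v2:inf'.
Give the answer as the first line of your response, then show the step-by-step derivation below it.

v0:inf,v1:0,v2:18,v3:51,v4:53,v5:33

step 1: dist = v0:inf,v1:0,v2:18,v3:inf,v4:inf,v5:inf
step 2: dist = v0:inf,v1:0,v2:18,v3:inf,v4:inf,v5:33
step 3: dist = v0:inf,v1:0,v2:18,v3:51,v4:53,v5:33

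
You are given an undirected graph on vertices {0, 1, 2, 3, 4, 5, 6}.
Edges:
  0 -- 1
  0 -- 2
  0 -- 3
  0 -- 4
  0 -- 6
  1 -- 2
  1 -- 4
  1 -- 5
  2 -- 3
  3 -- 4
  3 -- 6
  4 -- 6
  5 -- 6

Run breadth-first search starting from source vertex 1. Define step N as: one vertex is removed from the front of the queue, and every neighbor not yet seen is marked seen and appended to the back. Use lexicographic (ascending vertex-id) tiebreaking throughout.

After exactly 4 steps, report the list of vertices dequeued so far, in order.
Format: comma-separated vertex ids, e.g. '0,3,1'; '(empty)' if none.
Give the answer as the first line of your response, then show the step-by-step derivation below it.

1,0,2,4

step 1: dequeue 1; queue=[0,2,4,5]; order=1
step 2: dequeue 0; queue=[2,4,5,3,6]; order=1,0
step 3: dequeue 2; queue=[4,5,3,6]; order=1,0,2
step 4: dequeue 4; queue=[5,3,6]; order=1,0,2,4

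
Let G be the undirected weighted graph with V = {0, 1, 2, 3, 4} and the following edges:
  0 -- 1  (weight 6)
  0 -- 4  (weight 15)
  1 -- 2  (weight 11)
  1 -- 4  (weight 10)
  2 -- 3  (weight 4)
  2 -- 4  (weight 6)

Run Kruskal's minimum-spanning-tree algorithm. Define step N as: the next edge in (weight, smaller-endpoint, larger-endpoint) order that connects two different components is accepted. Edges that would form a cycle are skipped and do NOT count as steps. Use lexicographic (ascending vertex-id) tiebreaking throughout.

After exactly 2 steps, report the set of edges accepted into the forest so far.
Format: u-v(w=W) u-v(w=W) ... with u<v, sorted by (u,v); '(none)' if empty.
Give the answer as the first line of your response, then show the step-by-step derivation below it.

0-1(w=6) 2-3(w=4)

step 1: add edge 2-3 (w=4); MST = {2-3(w=4)}
step 2: add edge 0-1 (w=6); MST = {0-1(w=6) 2-3(w=4)}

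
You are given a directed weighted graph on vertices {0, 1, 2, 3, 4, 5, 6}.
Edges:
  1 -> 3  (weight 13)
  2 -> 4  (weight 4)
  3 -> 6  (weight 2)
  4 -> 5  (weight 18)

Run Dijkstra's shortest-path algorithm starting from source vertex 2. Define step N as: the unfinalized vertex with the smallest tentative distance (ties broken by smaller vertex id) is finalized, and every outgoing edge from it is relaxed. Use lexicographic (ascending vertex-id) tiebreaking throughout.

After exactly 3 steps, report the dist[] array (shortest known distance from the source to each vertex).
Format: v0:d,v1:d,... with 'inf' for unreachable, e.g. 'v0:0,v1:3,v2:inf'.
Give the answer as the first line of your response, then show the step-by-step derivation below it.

v0:inf,v1:inf,v2:0,v3:inf,v4:4,v5:22,v6:inf

step 1: dist = v0:inf,v1:inf,v2:0,v3:inf,v4:4,v5:inf,v6:inf
step 2: dist = v0:inf,v1:inf,v2:0,v3:inf,v4:4,v5:22,v6:inf
step 3: dist = v0:inf,v1:inf,v2:0,v3:inf,v4:4,v5:22,v6:inf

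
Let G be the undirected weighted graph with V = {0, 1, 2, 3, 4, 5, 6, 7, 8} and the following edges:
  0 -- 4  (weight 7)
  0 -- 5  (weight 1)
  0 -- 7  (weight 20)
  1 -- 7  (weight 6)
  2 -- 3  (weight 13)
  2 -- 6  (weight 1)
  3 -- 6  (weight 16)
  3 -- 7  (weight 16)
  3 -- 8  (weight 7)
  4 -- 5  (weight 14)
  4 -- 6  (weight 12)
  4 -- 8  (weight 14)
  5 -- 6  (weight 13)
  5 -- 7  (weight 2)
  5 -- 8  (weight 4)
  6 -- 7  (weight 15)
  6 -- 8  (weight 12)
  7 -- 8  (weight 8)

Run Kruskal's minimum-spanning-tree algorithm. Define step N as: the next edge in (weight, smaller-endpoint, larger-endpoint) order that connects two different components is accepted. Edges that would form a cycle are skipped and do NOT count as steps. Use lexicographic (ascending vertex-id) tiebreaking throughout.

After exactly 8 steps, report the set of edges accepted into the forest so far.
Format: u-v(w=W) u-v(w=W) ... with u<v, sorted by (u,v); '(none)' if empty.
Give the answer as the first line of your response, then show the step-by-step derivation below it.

0-4(w=7) 0-5(w=1) 1-7(w=6) 2-6(w=1) 3-8(w=7) 4-6(w=12) 5-7(w=2) 5-8(w=4)

step 1: add edge 0-5 (w=1); MST = {0-5(w=1)}
step 2: add edge 2-6 (w=1); MST = {0-5(w=1) 2-6(w=1)}
step 3: add edge 5-7 (w=2); MST = {0-5(w=1) 2-6(w=1) 5-7(w=2)}
step 4: add edge 5-8 (w=4); MST = {0-5(w=1) 2-6(w=1) 5-7(w=2) 5-8(w=4)}
step 5: add edge 1-7 (w=6); MST = {0-5(w=1) 1-7(w=6) 2-6(w=1) 5-7(w=2) 5-8(w=4)}
step 6: add edge 0-4 (w=7); MST = {0-4(w=7) 0-5(w=1) 1-7(w=6) 2-6(w=1) 5-7(w=2) 5-8(w=4)}
step 7: add edge 3-8 (w=7); MST = {0-4(w=7) 0-5(w=1) 1-7(w=6) 2-6(w=1) 3-8(w=7) 5-7(w=2) 5-8(w=4)}
step 8: add edge 4-6 (w=12); MST = {0-4(w=7) 0-5(w=1) 1-7(w=6) 2-6(w=1) 3-8(w=7) 4-6(w=12) 5-7(w=2) 5-8(w=4)}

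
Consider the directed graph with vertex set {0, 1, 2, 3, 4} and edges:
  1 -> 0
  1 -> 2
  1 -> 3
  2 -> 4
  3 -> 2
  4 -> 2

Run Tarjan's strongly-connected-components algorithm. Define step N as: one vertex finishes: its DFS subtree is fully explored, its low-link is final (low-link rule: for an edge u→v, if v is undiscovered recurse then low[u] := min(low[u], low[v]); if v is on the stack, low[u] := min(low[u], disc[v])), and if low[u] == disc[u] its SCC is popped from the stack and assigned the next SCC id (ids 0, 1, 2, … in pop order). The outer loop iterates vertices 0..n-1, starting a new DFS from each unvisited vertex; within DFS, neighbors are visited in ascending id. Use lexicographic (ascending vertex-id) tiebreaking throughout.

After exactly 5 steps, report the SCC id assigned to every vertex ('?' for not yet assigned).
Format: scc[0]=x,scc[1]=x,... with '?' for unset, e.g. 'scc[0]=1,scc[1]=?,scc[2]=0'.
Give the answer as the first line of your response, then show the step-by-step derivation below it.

scc[0]=0,scc[1]=3,scc[2]=1,scc[3]=2,scc[4]=1

step 1: low=(low[0]=0,low[1]=?,low[2]=?,low[3]=?,low[4]=?); scc=(scc[0]=0,scc[1]=?,scc[2]=?,scc[3]=?,scc[4]=?)
step 2: low=(low[0]=0,low[1]=1,low[2]=2,low[3]=?,low[4]=2); scc=(scc[0]=0,scc[1]=?,scc[2]=?,scc[3]=?,scc[4]=?)
step 3: low=(low[0]=0,low[1]=1,low[2]=2,low[3]=?,low[4]=2); scc=(scc[0]=0,scc[1]=?,scc[2]=1,scc[3]=?,scc[4]=1)
step 4: low=(low[0]=0,low[1]=1,low[2]=2,low[3]=4,low[4]=2); scc=(scc[0]=0,scc[1]=?,scc[2]=1,scc[3]=2,scc[4]=1)
step 5: low=(low[0]=0,low[1]=1,low[2]=2,low[3]=4,low[4]=2); scc=(scc[0]=0,scc[1]=3,scc[2]=1,scc[3]=2,scc[4]=1)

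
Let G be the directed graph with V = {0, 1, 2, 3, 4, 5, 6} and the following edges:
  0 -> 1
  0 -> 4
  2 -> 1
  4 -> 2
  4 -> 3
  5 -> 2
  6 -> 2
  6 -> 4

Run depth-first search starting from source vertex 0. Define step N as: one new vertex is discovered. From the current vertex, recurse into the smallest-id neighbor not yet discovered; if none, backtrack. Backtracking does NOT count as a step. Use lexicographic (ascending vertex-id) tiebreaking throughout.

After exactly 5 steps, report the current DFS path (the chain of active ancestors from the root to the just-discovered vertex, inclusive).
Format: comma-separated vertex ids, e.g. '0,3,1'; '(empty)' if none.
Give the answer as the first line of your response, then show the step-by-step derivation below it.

0,4,3

step 1: discover 0; path=0; order=0
step 2: discover 1; path=0>1; order=0,1
step 3: discover 4; path=0>4; order=0,1,4
step 4: discover 2; path=0>4>2; order=0,1,4,2
step 5: discover 3; path=0>4>3; order=0,1,4,2,3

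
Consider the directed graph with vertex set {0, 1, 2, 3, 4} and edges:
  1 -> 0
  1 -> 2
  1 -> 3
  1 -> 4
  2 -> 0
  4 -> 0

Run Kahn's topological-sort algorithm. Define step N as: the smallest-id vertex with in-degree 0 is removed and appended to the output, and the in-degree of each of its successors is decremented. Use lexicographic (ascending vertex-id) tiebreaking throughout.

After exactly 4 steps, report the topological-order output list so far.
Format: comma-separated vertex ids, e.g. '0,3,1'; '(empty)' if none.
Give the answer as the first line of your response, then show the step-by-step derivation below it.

1,2,3,4

step 1: output 1; order=[1]; indeg=(2,0,0,0,0)
step 2: output 2; order=[1,2]; indeg=(1,0,0,0,0)
step 3: output 3; order=[1,2,3]; indeg=(1,0,0,0,0)
step 4: output 4; order=[1,2,3,4]; indeg=(0,0,0,0,0)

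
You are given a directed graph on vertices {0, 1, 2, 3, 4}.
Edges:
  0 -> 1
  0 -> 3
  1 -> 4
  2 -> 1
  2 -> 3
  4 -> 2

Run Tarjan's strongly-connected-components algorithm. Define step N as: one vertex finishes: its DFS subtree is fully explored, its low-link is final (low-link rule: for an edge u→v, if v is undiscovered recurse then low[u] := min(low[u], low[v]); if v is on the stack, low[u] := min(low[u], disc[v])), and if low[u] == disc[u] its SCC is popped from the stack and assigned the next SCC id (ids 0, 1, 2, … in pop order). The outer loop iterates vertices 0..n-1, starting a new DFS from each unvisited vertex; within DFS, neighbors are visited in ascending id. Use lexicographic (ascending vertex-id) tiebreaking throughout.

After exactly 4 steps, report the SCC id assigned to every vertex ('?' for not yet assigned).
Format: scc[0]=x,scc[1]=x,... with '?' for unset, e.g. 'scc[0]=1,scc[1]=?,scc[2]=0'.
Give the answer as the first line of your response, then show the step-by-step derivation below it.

scc[0]=?,scc[1]=1,scc[2]=1,scc[3]=0,scc[4]=1

step 1: low=(low[0]=0,low[1]=1,low[2]=1,low[3]=4,low[4]=2); scc=(scc[0]=?,scc[1]=?,scc[2]=?,scc[3]=0,scc[4]=?)
step 2: low=(low[0]=0,low[1]=1,low[2]=1,low[3]=4,low[4]=2); scc=(scc[0]=?,scc[1]=?,scc[2]=?,scc[3]=0,scc[4]=?)
step 3: low=(low[0]=0,low[1]=1,low[2]=1,low[3]=4,low[4]=1); scc=(scc[0]=?,scc[1]=?,scc[2]=?,scc[3]=0,scc[4]=?)
step 4: low=(low[0]=0,low[1]=1,low[2]=1,low[3]=4,low[4]=1); scc=(scc[0]=?,scc[1]=1,scc[2]=1,scc[3]=0,scc[4]=1)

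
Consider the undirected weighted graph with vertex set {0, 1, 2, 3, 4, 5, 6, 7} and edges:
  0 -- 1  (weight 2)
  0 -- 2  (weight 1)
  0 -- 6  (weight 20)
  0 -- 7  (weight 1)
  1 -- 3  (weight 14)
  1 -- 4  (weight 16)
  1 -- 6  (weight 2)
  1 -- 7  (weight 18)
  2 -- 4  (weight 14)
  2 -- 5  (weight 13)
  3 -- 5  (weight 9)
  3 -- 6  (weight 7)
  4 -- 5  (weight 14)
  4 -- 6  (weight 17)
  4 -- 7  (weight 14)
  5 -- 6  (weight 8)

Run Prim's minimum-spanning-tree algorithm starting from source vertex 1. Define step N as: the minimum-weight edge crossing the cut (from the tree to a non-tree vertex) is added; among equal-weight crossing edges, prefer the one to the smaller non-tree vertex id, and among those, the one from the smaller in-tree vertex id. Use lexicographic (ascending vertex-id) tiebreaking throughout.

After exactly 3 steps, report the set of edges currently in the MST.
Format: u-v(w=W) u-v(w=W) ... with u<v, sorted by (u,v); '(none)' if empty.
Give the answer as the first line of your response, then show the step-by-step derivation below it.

0-1(w=2) 0-2(w=1) 0-7(w=1)

step 1: add edge 0-1 (w=2); MST = {0-1(w=2)}
step 2: add edge 0-2 (w=1); MST = {0-1(w=2) 0-2(w=1)}
step 3: add edge 0-7 (w=1); MST = {0-1(w=2) 0-2(w=1) 0-7(w=1)}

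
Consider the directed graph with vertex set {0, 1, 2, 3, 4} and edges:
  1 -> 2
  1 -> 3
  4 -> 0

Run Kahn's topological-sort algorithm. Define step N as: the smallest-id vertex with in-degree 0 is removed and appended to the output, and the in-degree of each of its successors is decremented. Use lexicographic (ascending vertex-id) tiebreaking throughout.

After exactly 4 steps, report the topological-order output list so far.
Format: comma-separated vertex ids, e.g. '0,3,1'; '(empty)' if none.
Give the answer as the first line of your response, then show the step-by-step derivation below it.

1,2,3,4

step 1: output 1; order=[1]; indeg=(1,0,0,0,0)
step 2: output 2; order=[1,2]; indeg=(1,0,0,0,0)
step 3: output 3; order=[1,2,3]; indeg=(1,0,0,0,0)
step 4: output 4; order=[1,2,3,4]; indeg=(0,0,0,0,0)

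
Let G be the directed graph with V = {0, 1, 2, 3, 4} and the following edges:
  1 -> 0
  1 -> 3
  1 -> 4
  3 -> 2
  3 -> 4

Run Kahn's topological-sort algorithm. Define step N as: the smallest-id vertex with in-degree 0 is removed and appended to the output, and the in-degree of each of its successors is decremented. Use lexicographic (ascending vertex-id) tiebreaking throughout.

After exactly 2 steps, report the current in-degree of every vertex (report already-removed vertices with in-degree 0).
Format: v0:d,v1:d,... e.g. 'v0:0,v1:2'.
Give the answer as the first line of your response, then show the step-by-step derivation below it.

v0:0,v1:0,v2:1,v3:0,v4:1

step 1: output 1; order=[1]; indeg=(0,0,1,0,1)
step 2: output 0; order=[1,0]; indeg=(0,0,1,0,1)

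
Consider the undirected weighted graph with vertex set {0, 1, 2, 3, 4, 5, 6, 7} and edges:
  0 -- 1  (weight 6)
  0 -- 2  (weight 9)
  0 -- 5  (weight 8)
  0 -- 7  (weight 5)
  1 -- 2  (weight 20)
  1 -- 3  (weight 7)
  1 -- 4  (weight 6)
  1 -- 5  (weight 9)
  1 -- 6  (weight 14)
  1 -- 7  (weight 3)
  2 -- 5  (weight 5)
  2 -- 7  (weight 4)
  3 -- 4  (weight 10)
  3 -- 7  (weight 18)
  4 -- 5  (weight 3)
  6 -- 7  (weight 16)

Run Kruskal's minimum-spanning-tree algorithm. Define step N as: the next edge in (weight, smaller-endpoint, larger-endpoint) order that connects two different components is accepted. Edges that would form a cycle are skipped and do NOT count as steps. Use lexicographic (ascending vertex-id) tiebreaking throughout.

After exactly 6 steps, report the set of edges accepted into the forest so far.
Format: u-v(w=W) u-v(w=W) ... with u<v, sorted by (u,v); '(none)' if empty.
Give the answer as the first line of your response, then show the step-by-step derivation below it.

0-7(w=5) 1-3(w=7) 1-7(w=3) 2-5(w=5) 2-7(w=4) 4-5(w=3)

step 1: add edge 1-7 (w=3); MST = {1-7(w=3)}
step 2: add edge 4-5 (w=3); MST = {1-7(w=3) 4-5(w=3)}
step 3: add edge 2-7 (w=4); MST = {1-7(w=3) 2-7(w=4) 4-5(w=3)}
step 4: add edge 0-7 (w=5); MST = {0-7(w=5) 1-7(w=3) 2-7(w=4) 4-5(w=3)}
step 5: add edge 2-5 (w=5); MST = {0-7(w=5) 1-7(w=3) 2-5(w=5) 2-7(w=4) 4-5(w=3)}
step 6: add edge 1-3 (w=7); MST = {0-7(w=5) 1-3(w=7) 1-7(w=3) 2-5(w=5) 2-7(w=4) 4-5(w=3)}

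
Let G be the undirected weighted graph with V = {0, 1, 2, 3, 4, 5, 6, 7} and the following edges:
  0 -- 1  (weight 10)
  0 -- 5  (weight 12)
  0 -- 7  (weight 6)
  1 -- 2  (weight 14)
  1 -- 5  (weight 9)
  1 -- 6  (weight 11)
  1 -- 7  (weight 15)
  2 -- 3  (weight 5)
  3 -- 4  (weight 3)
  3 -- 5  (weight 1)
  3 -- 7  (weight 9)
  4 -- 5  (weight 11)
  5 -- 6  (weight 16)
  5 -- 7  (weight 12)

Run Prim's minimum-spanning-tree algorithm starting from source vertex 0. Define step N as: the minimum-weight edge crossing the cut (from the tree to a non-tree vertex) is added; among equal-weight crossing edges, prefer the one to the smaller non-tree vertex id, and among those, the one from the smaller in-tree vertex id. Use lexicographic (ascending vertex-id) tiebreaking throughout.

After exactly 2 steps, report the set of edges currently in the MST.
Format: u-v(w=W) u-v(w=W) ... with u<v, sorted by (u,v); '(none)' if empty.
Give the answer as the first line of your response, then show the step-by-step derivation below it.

0-7(w=6) 3-7(w=9)

step 1: add edge 0-7 (w=6); MST = {0-7(w=6)}
step 2: add edge 3-7 (w=9); MST = {0-7(w=6) 3-7(w=9)}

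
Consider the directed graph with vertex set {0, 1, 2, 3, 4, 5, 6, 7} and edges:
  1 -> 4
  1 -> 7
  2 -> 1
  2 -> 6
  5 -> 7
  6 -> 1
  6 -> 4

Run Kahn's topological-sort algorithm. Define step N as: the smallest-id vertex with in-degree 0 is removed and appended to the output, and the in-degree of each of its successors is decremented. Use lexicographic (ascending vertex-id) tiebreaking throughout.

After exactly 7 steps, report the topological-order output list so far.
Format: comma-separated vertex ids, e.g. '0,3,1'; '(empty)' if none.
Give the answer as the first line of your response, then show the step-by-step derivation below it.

0,2,3,5,6,1,4

step 1: output 0; order=[0]; indeg=(0,2,0,0,2,0,1,2)
step 2: output 2; order=[0,2]; indeg=(0,1,0,0,2,0,0,2)
step 3: output 3; order=[0,2,3]; indeg=(0,1,0,0,2,0,0,2)
step 4: output 5; order=[0,2,3,5]; indeg=(0,1,0,0,2,0,0,1)
step 5: output 6; order=[0,2,3,5,6]; indeg=(0,0,0,0,1,0,0,1)
step 6: output 1; order=[0,2,3,5,6,1]; indeg=(0,0,0,0,0,0,0,0)
step 7: output 4; order=[0,2,3,5,6,1,4]; indeg=(0,0,0,0,0,0,0,0)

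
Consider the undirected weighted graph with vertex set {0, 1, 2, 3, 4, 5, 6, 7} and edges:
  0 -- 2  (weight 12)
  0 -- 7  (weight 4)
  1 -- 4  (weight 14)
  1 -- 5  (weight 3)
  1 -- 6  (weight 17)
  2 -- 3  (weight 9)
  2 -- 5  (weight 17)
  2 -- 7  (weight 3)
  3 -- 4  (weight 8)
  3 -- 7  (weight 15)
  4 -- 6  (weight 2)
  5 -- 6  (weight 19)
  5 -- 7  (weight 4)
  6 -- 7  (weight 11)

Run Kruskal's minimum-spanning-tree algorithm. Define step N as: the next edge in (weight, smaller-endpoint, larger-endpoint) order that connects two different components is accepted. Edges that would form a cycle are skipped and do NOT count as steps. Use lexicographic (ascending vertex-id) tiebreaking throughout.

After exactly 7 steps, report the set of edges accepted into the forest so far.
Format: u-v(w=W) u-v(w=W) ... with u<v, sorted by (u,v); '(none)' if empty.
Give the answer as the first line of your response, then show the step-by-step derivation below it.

0-7(w=4) 1-5(w=3) 2-3(w=9) 2-7(w=3) 3-4(w=8) 4-6(w=2) 5-7(w=4)

step 1: add edge 4-6 (w=2); MST = {4-6(w=2)}
step 2: add edge 1-5 (w=3); MST = {1-5(w=3) 4-6(w=2)}
step 3: add edge 2-7 (w=3); MST = {1-5(w=3) 2-7(w=3) 4-6(w=2)}
step 4: add edge 0-7 (w=4); MST = {0-7(w=4) 1-5(w=3) 2-7(w=3) 4-6(w=2)}
step 5: add edge 5-7 (w=4); MST = {0-7(w=4) 1-5(w=3) 2-7(w=3) 4-6(w=2) 5-7(w=4)}
step 6: add edge 3-4 (w=8); MST = {0-7(w=4) 1-5(w=3) 2-7(w=3) 3-4(w=8) 4-6(w=2) 5-7(w=4)}
step 7: add edge 2-3 (w=9); MST = {0-7(w=4) 1-5(w=3) 2-3(w=9) 2-7(w=3) 3-4(w=8) 4-6(w=2) 5-7(w=4)}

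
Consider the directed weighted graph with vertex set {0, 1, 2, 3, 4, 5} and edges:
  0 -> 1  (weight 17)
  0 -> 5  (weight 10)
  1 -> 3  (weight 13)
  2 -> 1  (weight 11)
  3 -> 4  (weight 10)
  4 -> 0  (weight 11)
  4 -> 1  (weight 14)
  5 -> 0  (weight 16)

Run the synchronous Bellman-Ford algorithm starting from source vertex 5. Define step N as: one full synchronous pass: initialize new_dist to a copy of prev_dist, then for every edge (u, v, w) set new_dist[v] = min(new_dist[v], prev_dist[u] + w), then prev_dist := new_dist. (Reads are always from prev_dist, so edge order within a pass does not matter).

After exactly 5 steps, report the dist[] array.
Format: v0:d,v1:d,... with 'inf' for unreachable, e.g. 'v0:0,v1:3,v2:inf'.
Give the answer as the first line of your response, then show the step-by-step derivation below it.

v0:16,v1:33,v2:inf,v3:46,v4:56,v5:0

step 1: dist = v0:16,v1:inf,v2:inf,v3:inf,v4:inf,v5:0
step 2: dist = v0:16,v1:33,v2:inf,v3:inf,v4:inf,v5:0
step 3: dist = v0:16,v1:33,v2:inf,v3:46,v4:inf,v5:0
step 4: dist = v0:16,v1:33,v2:inf,v3:46,v4:56,v5:0
step 5: dist = v0:16,v1:33,v2:inf,v3:46,v4:56,v5:0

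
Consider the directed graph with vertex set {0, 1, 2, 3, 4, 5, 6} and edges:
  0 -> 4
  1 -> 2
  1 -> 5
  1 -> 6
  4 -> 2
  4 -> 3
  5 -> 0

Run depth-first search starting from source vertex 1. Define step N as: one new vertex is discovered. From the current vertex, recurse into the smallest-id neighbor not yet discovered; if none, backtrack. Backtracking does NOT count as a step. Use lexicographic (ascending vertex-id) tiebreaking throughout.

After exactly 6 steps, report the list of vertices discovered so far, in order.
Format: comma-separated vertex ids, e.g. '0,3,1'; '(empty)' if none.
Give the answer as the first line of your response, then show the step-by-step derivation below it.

1,2,5,0,4,3

step 1: discover 1; path=1; order=1
step 2: discover 2; path=1>2; order=1,2
step 3: discover 5; path=1>5; order=1,2,5
step 4: discover 0; path=1>5>0; order=1,2,5,0
step 5: discover 4; path=1>5>0>4; order=1,2,5,0,4
step 6: discover 3; path=1>5>0>4>3; order=1,2,5,0,4,3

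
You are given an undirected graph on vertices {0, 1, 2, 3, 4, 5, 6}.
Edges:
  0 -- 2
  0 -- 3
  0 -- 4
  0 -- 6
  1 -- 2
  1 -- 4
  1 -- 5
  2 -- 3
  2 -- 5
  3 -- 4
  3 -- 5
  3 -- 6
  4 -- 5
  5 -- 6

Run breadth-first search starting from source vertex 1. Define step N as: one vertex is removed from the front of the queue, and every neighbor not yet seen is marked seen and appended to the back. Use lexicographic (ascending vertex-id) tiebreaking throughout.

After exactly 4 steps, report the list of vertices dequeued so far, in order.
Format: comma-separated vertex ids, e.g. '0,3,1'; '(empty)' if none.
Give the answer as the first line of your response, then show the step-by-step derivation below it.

1,2,4,5

step 1: dequeue 1; queue=[2,4,5]; order=1
step 2: dequeue 2; queue=[4,5,0,3]; order=1,2
step 3: dequeue 4; queue=[5,0,3]; order=1,2,4
step 4: dequeue 5; queue=[0,3,6]; order=1,2,4,5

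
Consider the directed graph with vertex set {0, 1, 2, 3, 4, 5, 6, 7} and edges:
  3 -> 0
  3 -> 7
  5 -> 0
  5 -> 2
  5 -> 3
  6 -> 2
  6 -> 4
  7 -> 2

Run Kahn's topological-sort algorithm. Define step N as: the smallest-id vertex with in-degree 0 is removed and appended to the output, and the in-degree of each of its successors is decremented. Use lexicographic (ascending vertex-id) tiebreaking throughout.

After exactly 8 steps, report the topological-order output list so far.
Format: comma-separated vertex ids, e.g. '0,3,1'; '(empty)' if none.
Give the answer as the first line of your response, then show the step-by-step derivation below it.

1,5,3,0,6,4,7,2

step 1: output 1; order=[1]; indeg=(2,0,3,1,1,0,0,1)
step 2: output 5; order=[1,5]; indeg=(1,0,2,0,1,0,0,1)
step 3: output 3; order=[1,5,3]; indeg=(0,0,2,0,1,0,0,0)
step 4: output 0; order=[1,5,3,0]; indeg=(0,0,2,0,1,0,0,0)
step 5: output 6; order=[1,5,3,0,6]; indeg=(0,0,1,0,0,0,0,0)
step 6: output 4; order=[1,5,3,0,6,4]; indeg=(0,0,1,0,0,0,0,0)
step 7: output 7; order=[1,5,3,0,6,4,7]; indeg=(0,0,0,0,0,0,0,0)
step 8: output 2; order=[1,5,3,0,6,4,7,2]; indeg=(0,0,0,0,0,0,0,0)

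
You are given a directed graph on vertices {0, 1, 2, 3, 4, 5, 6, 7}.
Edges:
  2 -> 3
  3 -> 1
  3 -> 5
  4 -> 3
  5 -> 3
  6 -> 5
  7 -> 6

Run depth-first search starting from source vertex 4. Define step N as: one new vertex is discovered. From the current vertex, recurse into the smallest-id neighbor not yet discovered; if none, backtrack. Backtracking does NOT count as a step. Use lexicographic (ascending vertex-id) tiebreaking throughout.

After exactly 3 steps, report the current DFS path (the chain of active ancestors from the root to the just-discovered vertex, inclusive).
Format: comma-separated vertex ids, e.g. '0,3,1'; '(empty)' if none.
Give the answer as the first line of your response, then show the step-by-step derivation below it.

4,3,1

step 1: discover 4; path=4; order=4
step 2: discover 3; path=4>3; order=4,3
step 3: discover 1; path=4>3>1; order=4,3,1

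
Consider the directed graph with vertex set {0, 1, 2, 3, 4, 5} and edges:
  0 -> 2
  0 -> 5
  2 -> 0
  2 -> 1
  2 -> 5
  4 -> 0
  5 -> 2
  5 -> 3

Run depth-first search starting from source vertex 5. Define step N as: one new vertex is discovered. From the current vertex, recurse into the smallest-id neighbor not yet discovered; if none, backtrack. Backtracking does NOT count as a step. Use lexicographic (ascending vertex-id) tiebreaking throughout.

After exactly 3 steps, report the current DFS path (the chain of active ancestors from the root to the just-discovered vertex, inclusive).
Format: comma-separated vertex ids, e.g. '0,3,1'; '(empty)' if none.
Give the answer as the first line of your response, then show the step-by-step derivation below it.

5,2,0

step 1: discover 5; path=5; order=5
step 2: discover 2; path=5>2; order=5,2
step 3: discover 0; path=5>2>0; order=5,2,0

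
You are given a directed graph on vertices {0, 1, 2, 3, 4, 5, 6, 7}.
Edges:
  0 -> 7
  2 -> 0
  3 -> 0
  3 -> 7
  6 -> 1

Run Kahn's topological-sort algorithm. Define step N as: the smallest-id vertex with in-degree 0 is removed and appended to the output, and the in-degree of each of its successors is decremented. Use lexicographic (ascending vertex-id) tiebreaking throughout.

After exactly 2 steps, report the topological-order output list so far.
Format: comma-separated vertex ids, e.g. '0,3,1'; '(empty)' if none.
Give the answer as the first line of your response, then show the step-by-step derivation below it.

2,3

step 1: output 2; order=[2]; indeg=(1,1,0,0,0,0,0,2)
step 2: output 3; order=[2,3]; indeg=(0,1,0,0,0,0,0,1)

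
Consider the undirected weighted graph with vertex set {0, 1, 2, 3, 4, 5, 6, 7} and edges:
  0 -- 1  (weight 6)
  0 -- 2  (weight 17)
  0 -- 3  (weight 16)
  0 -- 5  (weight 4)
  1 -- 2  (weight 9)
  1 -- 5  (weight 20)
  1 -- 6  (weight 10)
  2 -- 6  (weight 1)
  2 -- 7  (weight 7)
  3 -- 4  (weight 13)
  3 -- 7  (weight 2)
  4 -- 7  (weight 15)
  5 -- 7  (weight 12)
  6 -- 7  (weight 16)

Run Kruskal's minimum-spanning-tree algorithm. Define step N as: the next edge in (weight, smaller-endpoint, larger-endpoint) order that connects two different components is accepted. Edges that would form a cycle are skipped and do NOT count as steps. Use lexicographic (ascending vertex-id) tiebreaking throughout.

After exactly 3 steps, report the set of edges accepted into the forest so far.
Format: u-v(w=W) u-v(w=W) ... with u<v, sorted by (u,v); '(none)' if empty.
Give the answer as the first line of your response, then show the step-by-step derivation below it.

0-5(w=4) 2-6(w=1) 3-7(w=2)

step 1: add edge 2-6 (w=1); MST = {2-6(w=1)}
step 2: add edge 3-7 (w=2); MST = {2-6(w=1) 3-7(w=2)}
step 3: add edge 0-5 (w=4); MST = {0-5(w=4) 2-6(w=1) 3-7(w=2)}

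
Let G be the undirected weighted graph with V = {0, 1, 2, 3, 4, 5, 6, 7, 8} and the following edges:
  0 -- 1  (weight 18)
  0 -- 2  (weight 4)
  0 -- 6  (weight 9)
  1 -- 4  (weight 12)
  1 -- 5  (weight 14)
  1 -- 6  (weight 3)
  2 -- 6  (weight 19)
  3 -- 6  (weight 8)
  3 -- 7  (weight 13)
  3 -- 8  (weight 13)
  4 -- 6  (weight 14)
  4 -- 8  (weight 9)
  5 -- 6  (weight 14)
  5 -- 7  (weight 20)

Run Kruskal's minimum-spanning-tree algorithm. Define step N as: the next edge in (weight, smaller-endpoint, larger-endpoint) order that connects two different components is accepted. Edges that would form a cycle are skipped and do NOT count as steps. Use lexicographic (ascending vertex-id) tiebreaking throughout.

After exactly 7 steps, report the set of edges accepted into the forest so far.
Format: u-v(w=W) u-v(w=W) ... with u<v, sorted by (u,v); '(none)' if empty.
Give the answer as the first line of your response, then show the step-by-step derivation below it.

0-2(w=4) 0-6(w=9) 1-4(w=12) 1-6(w=3) 3-6(w=8) 3-7(w=13) 4-8(w=9)

step 1: add edge 1-6 (w=3); MST = {1-6(w=3)}
step 2: add edge 0-2 (w=4); MST = {0-2(w=4) 1-6(w=3)}
step 3: add edge 3-6 (w=8); MST = {0-2(w=4) 1-6(w=3) 3-6(w=8)}
step 4: add edge 0-6 (w=9); MST = {0-2(w=4) 0-6(w=9) 1-6(w=3) 3-6(w=8)}
step 5: add edge 4-8 (w=9); MST = {0-2(w=4) 0-6(w=9) 1-6(w=3) 3-6(w=8) 4-8(w=9)}
step 6: add edge 1-4 (w=12); MST = {0-2(w=4) 0-6(w=9) 1-4(w=12) 1-6(w=3) 3-6(w=8) 4-8(w=9)}
step 7: add edge 3-7 (w=13); MST = {0-2(w=4) 0-6(w=9) 1-4(w=12) 1-6(w=3) 3-6(w=8) 3-7(w=13) 4-8(w=9)}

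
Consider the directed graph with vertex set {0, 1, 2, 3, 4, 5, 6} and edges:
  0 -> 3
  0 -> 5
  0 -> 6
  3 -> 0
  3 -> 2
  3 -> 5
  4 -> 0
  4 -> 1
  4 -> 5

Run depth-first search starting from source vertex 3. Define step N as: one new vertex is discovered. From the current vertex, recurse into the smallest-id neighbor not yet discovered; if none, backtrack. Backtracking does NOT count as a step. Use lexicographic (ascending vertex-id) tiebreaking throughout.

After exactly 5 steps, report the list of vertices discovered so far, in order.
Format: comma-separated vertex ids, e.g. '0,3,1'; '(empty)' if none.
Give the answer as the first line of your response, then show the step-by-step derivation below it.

3,0,5,6,2

step 1: discover 3; path=3; order=3
step 2: discover 0; path=3>0; order=3,0
step 3: discover 5; path=3>0>5; order=3,0,5
step 4: discover 6; path=3>0>6; order=3,0,5,6
step 5: discover 2; path=3>2; order=3,0,5,6,2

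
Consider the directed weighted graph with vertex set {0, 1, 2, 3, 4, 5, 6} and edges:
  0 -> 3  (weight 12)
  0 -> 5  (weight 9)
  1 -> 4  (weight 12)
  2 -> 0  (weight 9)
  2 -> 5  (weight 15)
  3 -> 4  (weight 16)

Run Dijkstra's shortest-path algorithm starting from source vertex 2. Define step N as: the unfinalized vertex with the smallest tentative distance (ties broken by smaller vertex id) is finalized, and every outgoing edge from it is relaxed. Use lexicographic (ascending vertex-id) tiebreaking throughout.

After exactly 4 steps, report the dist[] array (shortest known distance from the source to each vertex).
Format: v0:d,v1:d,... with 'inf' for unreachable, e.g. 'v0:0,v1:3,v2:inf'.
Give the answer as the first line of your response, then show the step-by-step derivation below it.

v0:9,v1:inf,v2:0,v3:21,v4:37,v5:15,v6:inf

step 1: dist = v0:9,v1:inf,v2:0,v3:inf,v4:inf,v5:15,v6:inf
step 2: dist = v0:9,v1:inf,v2:0,v3:21,v4:inf,v5:15,v6:inf
step 3: dist = v0:9,v1:inf,v2:0,v3:21,v4:inf,v5:15,v6:inf
step 4: dist = v0:9,v1:inf,v2:0,v3:21,v4:37,v5:15,v6:inf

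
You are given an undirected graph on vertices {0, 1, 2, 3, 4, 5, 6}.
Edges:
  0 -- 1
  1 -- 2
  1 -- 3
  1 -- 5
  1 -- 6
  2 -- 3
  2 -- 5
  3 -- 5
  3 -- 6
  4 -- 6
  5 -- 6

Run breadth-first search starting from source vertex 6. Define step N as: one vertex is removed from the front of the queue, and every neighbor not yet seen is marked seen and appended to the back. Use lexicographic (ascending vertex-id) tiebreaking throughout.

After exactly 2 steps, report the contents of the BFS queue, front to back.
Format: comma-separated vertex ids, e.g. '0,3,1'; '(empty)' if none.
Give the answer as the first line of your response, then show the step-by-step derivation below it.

3,4,5,0,2

step 1: dequeue 6; queue=[1,3,4,5]; order=6
step 2: dequeue 1; queue=[3,4,5,0,2]; order=6,1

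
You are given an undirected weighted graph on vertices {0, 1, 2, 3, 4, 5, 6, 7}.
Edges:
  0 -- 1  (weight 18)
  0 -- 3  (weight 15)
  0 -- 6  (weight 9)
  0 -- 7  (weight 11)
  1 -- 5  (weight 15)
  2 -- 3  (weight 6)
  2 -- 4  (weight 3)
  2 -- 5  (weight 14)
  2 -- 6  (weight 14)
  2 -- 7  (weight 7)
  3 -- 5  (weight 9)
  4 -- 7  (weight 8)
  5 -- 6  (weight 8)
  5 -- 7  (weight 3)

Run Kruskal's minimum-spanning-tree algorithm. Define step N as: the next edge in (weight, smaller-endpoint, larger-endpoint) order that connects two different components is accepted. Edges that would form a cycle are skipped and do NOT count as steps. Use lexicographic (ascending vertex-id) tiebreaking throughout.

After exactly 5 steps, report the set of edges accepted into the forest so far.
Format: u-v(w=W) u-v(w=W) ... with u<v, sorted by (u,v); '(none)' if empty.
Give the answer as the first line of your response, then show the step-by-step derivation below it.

2-3(w=6) 2-4(w=3) 2-7(w=7) 5-6(w=8) 5-7(w=3)

step 1: add edge 2-4 (w=3); MST = {2-4(w=3)}
step 2: add edge 5-7 (w=3); MST = {2-4(w=3) 5-7(w=3)}
step 3: add edge 2-3 (w=6); MST = {2-3(w=6) 2-4(w=3) 5-7(w=3)}
step 4: add edge 2-7 (w=7); MST = {2-3(w=6) 2-4(w=3) 2-7(w=7) 5-7(w=3)}
step 5: add edge 5-6 (w=8); MST = {2-3(w=6) 2-4(w=3) 2-7(w=7) 5-6(w=8) 5-7(w=3)}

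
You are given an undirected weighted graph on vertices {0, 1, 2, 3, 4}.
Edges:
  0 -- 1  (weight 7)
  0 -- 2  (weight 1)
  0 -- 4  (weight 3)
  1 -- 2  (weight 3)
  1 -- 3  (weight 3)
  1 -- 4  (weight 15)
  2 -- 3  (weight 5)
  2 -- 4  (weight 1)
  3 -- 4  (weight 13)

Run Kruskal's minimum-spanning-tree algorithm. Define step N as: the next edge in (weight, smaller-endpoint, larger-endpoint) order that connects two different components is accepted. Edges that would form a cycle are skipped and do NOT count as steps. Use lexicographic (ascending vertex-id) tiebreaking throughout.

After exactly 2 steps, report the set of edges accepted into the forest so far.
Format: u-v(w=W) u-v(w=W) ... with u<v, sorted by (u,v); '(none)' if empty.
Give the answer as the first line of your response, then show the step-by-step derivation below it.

0-2(w=1) 2-4(w=1)

step 1: add edge 0-2 (w=1); MST = {0-2(w=1)}
step 2: add edge 2-4 (w=1); MST = {0-2(w=1) 2-4(w=1)}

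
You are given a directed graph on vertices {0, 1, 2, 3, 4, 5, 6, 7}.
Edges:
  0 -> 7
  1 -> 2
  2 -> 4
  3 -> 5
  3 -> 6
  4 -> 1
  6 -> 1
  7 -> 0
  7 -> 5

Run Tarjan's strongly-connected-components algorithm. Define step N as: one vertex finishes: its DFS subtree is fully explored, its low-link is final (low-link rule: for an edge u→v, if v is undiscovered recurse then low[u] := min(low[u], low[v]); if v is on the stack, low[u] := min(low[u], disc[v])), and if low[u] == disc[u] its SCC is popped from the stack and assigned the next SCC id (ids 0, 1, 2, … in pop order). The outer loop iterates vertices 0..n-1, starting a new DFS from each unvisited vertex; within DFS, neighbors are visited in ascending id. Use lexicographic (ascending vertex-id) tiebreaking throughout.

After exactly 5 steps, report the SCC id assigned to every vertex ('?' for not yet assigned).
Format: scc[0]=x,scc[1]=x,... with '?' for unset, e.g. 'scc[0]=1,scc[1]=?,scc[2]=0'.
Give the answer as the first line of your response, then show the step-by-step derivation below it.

scc[0]=1,scc[1]=?,scc[2]=?,scc[3]=?,scc[4]=?,scc[5]=0,scc[6]=?,scc[7]=1

step 1: low=(low[0]=0,low[1]=?,low[2]=?,low[3]=?,low[4]=?,low[5]=2,low[6]=?,low[7]=0); scc=(scc[0]=?,scc[1]=?,scc[2]=?,scc[3]=?,scc[4]=?,scc[5]=0,scc[6]=?,scc[7]=?)
step 2: low=(low[0]=0,low[1]=?,low[2]=?,low[3]=?,low[4]=?,low[5]=2,low[6]=?,low[7]=0); scc=(scc[0]=?,scc[1]=?,scc[2]=?,scc[3]=?,scc[4]=?,scc[5]=0,scc[6]=?,scc[7]=?)
step 3: low=(low[0]=0,low[1]=?,low[2]=?,low[3]=?,low[4]=?,low[5]=2,low[6]=?,low[7]=0); scc=(scc[0]=1,scc[1]=?,scc[2]=?,scc[3]=?,scc[4]=?,scc[5]=0,scc[6]=?,scc[7]=1)
step 4: low=(low[0]=0,low[1]=3,low[2]=4,low[3]=?,low[4]=3,low[5]=2,low[6]=?,low[7]=0); scc=(scc[0]=1,scc[1]=?,scc[2]=?,scc[3]=?,scc[4]=?,scc[5]=0,scc[6]=?,scc[7]=1)
step 5: low=(low[0]=0,low[1]=3,low[2]=3,low[3]=?,low[4]=3,low[5]=2,low[6]=?,low[7]=0); scc=(scc[0]=1,scc[1]=?,scc[2]=?,scc[3]=?,scc[4]=?,scc[5]=0,scc[6]=?,scc[7]=1)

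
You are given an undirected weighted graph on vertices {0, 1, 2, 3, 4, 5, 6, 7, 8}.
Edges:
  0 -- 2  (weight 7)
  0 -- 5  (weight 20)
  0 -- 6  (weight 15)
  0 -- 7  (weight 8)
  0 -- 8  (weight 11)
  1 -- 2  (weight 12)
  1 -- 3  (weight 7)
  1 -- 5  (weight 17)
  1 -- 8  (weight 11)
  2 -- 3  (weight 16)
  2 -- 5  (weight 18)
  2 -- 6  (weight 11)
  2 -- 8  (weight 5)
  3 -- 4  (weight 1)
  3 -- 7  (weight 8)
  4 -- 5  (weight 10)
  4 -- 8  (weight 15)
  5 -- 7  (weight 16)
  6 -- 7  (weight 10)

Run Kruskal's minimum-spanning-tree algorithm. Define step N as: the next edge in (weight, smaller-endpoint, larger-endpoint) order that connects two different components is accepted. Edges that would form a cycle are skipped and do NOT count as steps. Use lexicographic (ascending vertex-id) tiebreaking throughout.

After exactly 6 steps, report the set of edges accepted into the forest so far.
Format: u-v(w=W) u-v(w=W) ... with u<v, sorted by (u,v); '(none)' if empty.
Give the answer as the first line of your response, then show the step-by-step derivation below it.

0-2(w=7) 0-7(w=8) 1-3(w=7) 2-8(w=5) 3-4(w=1) 3-7(w=8)

step 1: add edge 3-4 (w=1); MST = {3-4(w=1)}
step 2: add edge 2-8 (w=5); MST = {2-8(w=5) 3-4(w=1)}
step 3: add edge 0-2 (w=7); MST = {0-2(w=7) 2-8(w=5) 3-4(w=1)}
step 4: add edge 1-3 (w=7); MST = {0-2(w=7) 1-3(w=7) 2-8(w=5) 3-4(w=1)}
step 5: add edge 0-7 (w=8); MST = {0-2(w=7) 0-7(w=8) 1-3(w=7) 2-8(w=5) 3-4(w=1)}
step 6: add edge 3-7 (w=8); MST = {0-2(w=7) 0-7(w=8) 1-3(w=7) 2-8(w=5) 3-4(w=1) 3-7(w=8)}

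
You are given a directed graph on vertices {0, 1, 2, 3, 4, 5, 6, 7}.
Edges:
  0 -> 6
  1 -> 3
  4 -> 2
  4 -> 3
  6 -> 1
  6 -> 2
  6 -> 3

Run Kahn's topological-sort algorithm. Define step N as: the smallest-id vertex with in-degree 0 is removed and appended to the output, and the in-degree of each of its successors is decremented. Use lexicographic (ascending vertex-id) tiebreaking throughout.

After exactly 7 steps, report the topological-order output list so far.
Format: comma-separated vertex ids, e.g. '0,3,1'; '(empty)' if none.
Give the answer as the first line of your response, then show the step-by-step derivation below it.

0,4,5,6,1,2,3

step 1: output 0; order=[0]; indeg=(0,1,2,3,0,0,0,0)
step 2: output 4; order=[0,4]; indeg=(0,1,1,2,0,0,0,0)
step 3: output 5; order=[0,4,5]; indeg=(0,1,1,2,0,0,0,0)
step 4: output 6; order=[0,4,5,6]; indeg=(0,0,0,1,0,0,0,0)
step 5: output 1; order=[0,4,5,6,1]; indeg=(0,0,0,0,0,0,0,0)
step 6: output 2; order=[0,4,5,6,1,2]; indeg=(0,0,0,0,0,0,0,0)
step 7: output 3; order=[0,4,5,6,1,2,3]; indeg=(0,0,0,0,0,0,0,0)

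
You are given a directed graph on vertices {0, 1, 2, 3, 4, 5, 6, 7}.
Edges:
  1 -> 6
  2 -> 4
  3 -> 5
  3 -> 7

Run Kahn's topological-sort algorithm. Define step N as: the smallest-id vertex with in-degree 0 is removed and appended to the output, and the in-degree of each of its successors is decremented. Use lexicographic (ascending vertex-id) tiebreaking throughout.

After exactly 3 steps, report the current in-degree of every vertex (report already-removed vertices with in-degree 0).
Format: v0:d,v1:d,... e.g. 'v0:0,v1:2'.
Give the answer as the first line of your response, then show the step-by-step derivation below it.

v0:0,v1:0,v2:0,v3:0,v4:0,v5:1,v6:0,v7:1

step 1: output 0; order=[0]; indeg=(0,0,0,0,1,1,1,1)
step 2: output 1; order=[0,1]; indeg=(0,0,0,0,1,1,0,1)
step 3: output 2; order=[0,1,2]; indeg=(0,0,0,0,0,1,0,1)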